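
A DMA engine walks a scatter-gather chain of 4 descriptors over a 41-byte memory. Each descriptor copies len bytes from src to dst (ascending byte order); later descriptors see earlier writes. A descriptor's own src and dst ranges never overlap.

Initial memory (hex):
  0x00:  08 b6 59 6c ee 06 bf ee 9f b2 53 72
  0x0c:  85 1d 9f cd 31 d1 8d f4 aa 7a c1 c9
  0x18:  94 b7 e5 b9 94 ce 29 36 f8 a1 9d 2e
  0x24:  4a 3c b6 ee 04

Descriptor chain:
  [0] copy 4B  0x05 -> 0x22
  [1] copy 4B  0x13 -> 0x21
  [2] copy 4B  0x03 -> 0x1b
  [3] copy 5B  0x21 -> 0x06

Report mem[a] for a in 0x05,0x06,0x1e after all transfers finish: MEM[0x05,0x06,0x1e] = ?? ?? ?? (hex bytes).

  after D0: wrote 4B at 0x22 = 06bfee9f
  after D1: wrote 4B at 0x21 = f4aa7ac1
  after D2: wrote 4B at 0x1b = 6cee06bf
  after D3: wrote 5B at 0x06 = f4aa7ac19f
query mem[0x05]=0x06, mem[0x06]=0xf4, mem[0x1e]=0xbf

MEM[0x05,0x06,0x1e] = 06 f4 bf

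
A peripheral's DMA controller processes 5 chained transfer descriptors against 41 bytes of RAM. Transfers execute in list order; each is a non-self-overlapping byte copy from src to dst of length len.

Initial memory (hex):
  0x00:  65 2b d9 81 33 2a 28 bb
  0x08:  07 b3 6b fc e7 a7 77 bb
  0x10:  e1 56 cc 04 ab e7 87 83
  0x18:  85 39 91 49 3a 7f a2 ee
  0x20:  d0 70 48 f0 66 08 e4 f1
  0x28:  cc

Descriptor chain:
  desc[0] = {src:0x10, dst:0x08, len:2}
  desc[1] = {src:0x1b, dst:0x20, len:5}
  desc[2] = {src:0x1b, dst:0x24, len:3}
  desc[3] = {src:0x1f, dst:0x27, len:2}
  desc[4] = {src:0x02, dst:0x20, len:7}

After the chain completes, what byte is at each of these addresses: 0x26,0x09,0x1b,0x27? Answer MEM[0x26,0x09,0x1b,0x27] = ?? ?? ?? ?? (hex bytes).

MEM[0x26,0x09,0x1b,0x27] = e1 56 49 ee

D0: mem[0x08..0x09] <- [e1 56]
D1: mem[0x20..0x24] <- [49 3a 7f a2 ee]
D2: mem[0x24..0x26] <- [49 3a 7f]
D3: mem[0x27..0x28] <- [ee 49]
D4: mem[0x20..0x26] <- [d9 81 33 2a 28 bb e1]
query mem[0x26]=0xe1, mem[0x09]=0x56, mem[0x1b]=0x49, mem[0x27]=0xee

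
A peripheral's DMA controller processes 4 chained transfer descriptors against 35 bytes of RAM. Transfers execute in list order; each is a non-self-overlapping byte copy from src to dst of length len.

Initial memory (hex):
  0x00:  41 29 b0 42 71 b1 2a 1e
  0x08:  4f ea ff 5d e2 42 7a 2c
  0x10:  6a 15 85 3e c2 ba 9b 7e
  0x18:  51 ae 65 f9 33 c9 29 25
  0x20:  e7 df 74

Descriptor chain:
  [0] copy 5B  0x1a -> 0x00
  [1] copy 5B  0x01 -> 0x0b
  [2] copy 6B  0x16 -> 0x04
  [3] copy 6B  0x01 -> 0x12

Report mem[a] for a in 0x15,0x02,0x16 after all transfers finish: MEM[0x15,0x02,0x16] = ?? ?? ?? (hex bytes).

  after D0: wrote 5B at 0x00 = 65f933c929
  after D1: wrote 5B at 0x0b = f933c929b1
  after D2: wrote 6B at 0x04 = 9b7e51ae65f9
  after D3: wrote 6B at 0x12 = f933c99b7e51
query mem[0x15]=0x9b, mem[0x02]=0x33, mem[0x16]=0x7e

MEM[0x15,0x02,0x16] = 9b 33 7e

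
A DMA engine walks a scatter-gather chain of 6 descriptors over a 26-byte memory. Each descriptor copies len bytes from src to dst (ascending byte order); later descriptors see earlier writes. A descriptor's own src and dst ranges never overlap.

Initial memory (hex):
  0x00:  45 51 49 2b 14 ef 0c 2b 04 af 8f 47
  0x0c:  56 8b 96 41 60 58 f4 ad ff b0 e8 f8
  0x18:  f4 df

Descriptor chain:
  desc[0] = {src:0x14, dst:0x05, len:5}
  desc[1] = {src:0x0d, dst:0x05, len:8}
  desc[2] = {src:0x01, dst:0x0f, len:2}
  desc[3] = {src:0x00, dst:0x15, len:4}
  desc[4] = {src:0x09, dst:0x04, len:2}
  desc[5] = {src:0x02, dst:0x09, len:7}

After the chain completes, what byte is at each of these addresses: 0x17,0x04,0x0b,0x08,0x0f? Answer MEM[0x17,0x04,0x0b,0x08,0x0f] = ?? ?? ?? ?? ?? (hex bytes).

MEM[0x17,0x04,0x0b,0x08,0x0f] = 49 58 58 60 60

[0] 0x14->0x05 len=5 : ff b0 e8 f8 f4
[1] 0x0d->0x05 len=8 : 8b 96 41 60 58 f4 ad ff
[2] 0x01->0x0f len=2 : 51 49
[3] 0x00->0x15 len=4 : 45 51 49 2b
[4] 0x09->0x04 len=2 : 58 f4
[5] 0x02->0x09 len=7 : 49 2b 58 f4 96 41 60
query mem[0x17]=0x49, mem[0x04]=0x58, mem[0x0b]=0x58, mem[0x08]=0x60, mem[0x0f]=0x60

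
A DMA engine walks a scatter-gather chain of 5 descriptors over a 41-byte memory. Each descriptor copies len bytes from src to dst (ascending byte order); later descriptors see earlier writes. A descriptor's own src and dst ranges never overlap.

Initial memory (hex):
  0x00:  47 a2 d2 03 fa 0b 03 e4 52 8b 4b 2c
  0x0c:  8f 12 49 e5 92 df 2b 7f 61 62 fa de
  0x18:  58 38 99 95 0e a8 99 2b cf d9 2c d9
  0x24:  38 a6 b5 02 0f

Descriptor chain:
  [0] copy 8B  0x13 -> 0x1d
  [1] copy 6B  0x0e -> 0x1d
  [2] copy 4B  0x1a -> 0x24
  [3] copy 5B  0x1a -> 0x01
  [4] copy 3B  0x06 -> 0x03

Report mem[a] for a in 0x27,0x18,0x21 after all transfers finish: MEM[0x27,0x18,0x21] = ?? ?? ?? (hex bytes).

  after D0: wrote 8B at 0x1d = 7f6162fade583899
  after D1: wrote 6B at 0x1d = 49e592df2b7f
  after D2: wrote 4B at 0x24 = 99950e49
  after D3: wrote 5B at 0x01 = 99950e49e5
  after D4: wrote 3B at 0x03 = 03e452
query mem[0x27]=0x49, mem[0x18]=0x58, mem[0x21]=0x2b

MEM[0x27,0x18,0x21] = 49 58 2b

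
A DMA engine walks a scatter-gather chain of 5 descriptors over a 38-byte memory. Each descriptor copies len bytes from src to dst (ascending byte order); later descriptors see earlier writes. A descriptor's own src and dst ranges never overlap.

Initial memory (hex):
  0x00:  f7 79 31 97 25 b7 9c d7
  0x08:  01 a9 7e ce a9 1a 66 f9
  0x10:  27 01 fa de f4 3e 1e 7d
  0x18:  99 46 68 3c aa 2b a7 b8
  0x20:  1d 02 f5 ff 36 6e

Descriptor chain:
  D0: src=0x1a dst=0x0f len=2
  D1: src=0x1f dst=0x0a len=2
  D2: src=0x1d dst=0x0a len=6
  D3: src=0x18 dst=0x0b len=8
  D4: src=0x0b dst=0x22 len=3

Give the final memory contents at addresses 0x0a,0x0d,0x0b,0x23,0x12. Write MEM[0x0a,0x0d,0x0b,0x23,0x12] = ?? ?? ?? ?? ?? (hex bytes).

MEM[0x0a,0x0d,0x0b,0x23,0x12] = 2b 68 99 46 b8

D0: mem[0x0f..0x10] <- [68 3c]
D1: mem[0x0a..0x0b] <- [b8 1d]
D2: mem[0x0a..0x0f] <- [2b a7 b8 1d 02 f5]
D3: mem[0x0b..0x12] <- [99 46 68 3c aa 2b a7 b8]
D4: mem[0x22..0x24] <- [99 46 68]
query mem[0x0a]=0x2b, mem[0x0d]=0x68, mem[0x0b]=0x99, mem[0x23]=0x46, mem[0x12]=0xb8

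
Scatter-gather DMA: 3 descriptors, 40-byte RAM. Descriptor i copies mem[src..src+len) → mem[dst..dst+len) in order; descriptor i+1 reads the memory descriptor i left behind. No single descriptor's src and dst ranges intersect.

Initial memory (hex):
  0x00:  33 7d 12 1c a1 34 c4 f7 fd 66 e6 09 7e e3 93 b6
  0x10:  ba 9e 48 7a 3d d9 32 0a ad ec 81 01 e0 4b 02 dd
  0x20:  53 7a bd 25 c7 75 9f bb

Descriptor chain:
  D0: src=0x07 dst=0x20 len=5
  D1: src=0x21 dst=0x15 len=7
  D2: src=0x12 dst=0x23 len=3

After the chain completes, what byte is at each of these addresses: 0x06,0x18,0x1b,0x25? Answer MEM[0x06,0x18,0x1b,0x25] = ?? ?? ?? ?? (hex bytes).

[0] 0x07->0x20 len=5 : f7 fd 66 e6 09
[1] 0x21->0x15 len=7 : fd 66 e6 09 75 9f bb
[2] 0x12->0x23 len=3 : 48 7a 3d
query mem[0x06]=0xc4, mem[0x18]=0x09, mem[0x1b]=0xbb, mem[0x25]=0x3d

MEM[0x06,0x18,0x1b,0x25] = c4 09 bb 3d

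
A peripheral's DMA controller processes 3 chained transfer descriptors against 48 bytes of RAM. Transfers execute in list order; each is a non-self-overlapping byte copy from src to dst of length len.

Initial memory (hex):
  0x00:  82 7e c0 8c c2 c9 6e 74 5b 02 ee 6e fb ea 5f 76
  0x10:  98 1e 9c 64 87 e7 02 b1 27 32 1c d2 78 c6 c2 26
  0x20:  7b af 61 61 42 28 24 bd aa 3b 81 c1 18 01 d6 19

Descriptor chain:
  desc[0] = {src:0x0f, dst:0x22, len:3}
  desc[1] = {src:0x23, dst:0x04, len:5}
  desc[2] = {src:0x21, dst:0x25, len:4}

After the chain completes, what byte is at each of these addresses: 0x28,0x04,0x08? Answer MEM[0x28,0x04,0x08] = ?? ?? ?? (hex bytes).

[0] 0x0f->0x22 len=3 : 76 98 1e
[1] 0x23->0x04 len=5 : 98 1e 28 24 bd
[2] 0x21->0x25 len=4 : af 76 98 1e
query mem[0x28]=0x1e, mem[0x04]=0x98, mem[0x08]=0xbd

MEM[0x28,0x04,0x08] = 1e 98 bd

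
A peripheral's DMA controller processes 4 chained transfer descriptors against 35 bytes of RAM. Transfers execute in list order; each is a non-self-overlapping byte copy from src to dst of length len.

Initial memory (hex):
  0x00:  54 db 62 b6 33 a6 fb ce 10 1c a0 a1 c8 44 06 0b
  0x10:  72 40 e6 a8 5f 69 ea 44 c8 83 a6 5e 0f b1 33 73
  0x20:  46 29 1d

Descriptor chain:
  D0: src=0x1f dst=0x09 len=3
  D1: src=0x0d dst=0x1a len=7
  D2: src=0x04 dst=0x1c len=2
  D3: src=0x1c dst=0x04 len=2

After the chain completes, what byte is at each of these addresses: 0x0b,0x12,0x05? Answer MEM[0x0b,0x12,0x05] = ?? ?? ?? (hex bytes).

MEM[0x0b,0x12,0x05] = 29 e6 a6

#0 dst[0x09+3] := {0x73,0x46,0x29}
#1 dst[0x1a+7] := {0x44,0x06,0x0b,0x72,0x40,0xe6,0xa8}
#2 dst[0x1c+2] := {0x33,0xa6}
#3 dst[0x04+2] := {0x33,0xa6}
query mem[0x0b]=0x29, mem[0x12]=0xe6, mem[0x05]=0xa6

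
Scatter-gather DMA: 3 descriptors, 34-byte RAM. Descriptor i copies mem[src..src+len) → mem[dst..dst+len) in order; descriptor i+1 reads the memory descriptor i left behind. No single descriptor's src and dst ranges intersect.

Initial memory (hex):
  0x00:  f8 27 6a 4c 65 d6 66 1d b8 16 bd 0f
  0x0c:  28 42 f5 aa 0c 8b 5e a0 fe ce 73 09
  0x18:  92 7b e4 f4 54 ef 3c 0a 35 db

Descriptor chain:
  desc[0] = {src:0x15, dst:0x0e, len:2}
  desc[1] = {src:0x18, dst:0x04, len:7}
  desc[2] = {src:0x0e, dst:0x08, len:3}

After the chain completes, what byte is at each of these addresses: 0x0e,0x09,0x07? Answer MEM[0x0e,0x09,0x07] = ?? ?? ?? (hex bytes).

D0: mem[0x0e..0x0f] <- [ce 73]
D1: mem[0x04..0x0a] <- [92 7b e4 f4 54 ef 3c]
D2: mem[0x08..0x0a] <- [ce 73 0c]
query mem[0x0e]=0xce, mem[0x09]=0x73, mem[0x07]=0xf4

MEM[0x0e,0x09,0x07] = ce 73 f4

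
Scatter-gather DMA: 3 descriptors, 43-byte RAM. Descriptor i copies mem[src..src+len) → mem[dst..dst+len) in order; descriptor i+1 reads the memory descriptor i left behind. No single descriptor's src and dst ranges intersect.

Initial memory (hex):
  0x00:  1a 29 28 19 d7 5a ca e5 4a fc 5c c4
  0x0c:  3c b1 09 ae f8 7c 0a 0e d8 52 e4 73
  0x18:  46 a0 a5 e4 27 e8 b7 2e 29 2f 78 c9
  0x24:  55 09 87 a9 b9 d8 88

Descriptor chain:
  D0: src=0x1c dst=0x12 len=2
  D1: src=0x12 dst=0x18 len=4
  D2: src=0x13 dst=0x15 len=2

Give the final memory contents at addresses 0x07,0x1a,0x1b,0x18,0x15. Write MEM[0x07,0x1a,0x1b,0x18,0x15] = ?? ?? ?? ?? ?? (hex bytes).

  after D0: wrote 2B at 0x12 = 27e8
  after D1: wrote 4B at 0x18 = 27e8d852
  after D2: wrote 2B at 0x15 = e8d8
query mem[0x07]=0xe5, mem[0x1a]=0xd8, mem[0x1b]=0x52, mem[0x18]=0x27, mem[0x15]=0xe8

MEM[0x07,0x1a,0x1b,0x18,0x15] = e5 d8 52 27 e8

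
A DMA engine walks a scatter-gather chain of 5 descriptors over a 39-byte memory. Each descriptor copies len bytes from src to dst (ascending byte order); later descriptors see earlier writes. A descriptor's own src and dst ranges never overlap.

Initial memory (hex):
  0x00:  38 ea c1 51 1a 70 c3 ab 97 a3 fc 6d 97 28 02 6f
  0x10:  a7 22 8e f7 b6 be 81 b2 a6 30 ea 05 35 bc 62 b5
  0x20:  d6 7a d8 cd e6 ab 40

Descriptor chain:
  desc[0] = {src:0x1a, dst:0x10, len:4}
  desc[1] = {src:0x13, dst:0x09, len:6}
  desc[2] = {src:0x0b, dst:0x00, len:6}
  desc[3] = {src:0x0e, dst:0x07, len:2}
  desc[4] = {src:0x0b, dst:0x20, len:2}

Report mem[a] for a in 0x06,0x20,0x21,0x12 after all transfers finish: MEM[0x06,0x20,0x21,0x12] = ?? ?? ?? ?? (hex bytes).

MEM[0x06,0x20,0x21,0x12] = c3 be 81 35

[0] 0x1a->0x10 len=4 : ea 05 35 bc
[1] 0x13->0x09 len=6 : bc b6 be 81 b2 a6
[2] 0x0b->0x00 len=6 : be 81 b2 a6 6f ea
[3] 0x0e->0x07 len=2 : a6 6f
[4] 0x0b->0x20 len=2 : be 81
query mem[0x06]=0xc3, mem[0x20]=0xbe, mem[0x21]=0x81, mem[0x12]=0x35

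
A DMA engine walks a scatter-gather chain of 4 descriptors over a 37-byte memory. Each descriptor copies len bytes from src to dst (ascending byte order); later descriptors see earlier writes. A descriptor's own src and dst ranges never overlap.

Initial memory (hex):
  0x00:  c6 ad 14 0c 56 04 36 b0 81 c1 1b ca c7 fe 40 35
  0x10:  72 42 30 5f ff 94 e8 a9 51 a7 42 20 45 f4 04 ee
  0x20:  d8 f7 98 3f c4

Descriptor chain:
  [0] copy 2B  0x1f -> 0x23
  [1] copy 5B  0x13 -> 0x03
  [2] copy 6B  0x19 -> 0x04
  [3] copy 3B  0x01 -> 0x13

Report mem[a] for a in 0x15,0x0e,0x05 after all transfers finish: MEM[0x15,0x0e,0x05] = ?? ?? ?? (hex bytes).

#0 dst[0x23+2] := {0xee,0xd8}
#1 dst[0x03+5] := {0x5f,0xff,0x94,0xe8,0xa9}
#2 dst[0x04+6] := {0xa7,0x42,0x20,0x45,0xf4,0x04}
#3 dst[0x13+3] := {0xad,0x14,0x5f}
query mem[0x15]=0x5f, mem[0x0e]=0x40, mem[0x05]=0x42

MEM[0x15,0x0e,0x05] = 5f 40 42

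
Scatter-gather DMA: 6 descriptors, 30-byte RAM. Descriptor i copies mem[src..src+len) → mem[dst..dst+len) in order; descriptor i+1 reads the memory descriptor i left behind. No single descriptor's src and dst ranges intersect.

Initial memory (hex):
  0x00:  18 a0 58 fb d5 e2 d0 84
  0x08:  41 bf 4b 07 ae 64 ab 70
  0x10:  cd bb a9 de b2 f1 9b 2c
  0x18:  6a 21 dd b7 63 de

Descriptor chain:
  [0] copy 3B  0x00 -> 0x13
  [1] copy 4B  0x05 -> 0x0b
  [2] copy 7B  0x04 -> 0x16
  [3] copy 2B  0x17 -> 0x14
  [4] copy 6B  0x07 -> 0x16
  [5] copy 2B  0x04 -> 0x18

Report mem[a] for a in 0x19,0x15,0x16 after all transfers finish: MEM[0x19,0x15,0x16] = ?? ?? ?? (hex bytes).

MEM[0x19,0x15,0x16] = e2 d0 84

[0] 0x00->0x13 len=3 : 18 a0 58
[1] 0x05->0x0b len=4 : e2 d0 84 41
[2] 0x04->0x16 len=7 : d5 e2 d0 84 41 bf 4b
[3] 0x17->0x14 len=2 : e2 d0
[4] 0x07->0x16 len=6 : 84 41 bf 4b e2 d0
[5] 0x04->0x18 len=2 : d5 e2
query mem[0x19]=0xe2, mem[0x15]=0xd0, mem[0x16]=0x84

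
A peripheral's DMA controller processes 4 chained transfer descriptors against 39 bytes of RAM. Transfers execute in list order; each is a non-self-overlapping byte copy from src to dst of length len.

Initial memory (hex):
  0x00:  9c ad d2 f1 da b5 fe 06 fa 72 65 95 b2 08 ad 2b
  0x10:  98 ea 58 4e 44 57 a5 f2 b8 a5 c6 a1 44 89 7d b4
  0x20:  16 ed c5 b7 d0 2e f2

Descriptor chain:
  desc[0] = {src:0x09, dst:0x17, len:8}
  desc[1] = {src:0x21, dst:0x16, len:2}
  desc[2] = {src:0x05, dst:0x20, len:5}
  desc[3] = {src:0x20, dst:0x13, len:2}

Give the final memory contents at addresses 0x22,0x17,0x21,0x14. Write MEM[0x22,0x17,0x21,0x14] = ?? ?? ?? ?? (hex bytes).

#0 dst[0x17+8] := {0x72,0x65,0x95,0xb2,0x08,0xad,0x2b,0x98}
#1 dst[0x16+2] := {0xed,0xc5}
#2 dst[0x20+5] := {0xb5,0xfe,0x06,0xfa,0x72}
#3 dst[0x13+2] := {0xb5,0xfe}
query mem[0x22]=0x06, mem[0x17]=0xc5, mem[0x21]=0xfe, mem[0x14]=0xfe

MEM[0x22,0x17,0x21,0x14] = 06 c5 fe fe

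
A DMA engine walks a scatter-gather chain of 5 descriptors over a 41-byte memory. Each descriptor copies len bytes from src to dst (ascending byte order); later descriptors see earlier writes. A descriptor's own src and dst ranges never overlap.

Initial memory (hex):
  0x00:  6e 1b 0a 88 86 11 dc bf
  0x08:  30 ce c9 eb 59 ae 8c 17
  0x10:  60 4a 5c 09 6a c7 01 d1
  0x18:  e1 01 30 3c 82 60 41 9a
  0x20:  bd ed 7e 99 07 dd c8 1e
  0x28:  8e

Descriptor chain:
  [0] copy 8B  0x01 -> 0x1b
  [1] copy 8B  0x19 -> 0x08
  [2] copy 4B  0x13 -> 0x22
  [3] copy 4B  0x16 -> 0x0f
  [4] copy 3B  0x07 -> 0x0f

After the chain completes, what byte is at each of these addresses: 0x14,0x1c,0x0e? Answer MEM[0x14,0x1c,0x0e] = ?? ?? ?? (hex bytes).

D0: mem[0x1b..0x22] <- [1b 0a 88 86 11 dc bf 30]
D1: mem[0x08..0x0f] <- [01 30 1b 0a 88 86 11 dc]
D2: mem[0x22..0x25] <- [09 6a c7 01]
D3: mem[0x0f..0x12] <- [01 d1 e1 01]
D4: mem[0x0f..0x11] <- [bf 01 30]
query mem[0x14]=0x6a, mem[0x1c]=0x0a, mem[0x0e]=0x11

MEM[0x14,0x1c,0x0e] = 6a 0a 11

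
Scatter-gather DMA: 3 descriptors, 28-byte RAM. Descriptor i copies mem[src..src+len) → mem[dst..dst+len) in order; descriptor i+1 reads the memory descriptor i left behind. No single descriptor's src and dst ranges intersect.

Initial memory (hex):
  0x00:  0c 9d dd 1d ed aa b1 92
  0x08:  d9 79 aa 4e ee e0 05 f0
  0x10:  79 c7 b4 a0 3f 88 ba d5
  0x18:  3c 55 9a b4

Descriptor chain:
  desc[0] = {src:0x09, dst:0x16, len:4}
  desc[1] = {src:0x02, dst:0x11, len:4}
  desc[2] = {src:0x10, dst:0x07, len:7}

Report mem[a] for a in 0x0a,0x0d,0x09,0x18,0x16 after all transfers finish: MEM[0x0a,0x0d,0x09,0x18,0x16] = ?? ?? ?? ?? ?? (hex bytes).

MEM[0x0a,0x0d,0x09,0x18,0x16] = ed 79 1d 4e 79

[0] 0x09->0x16 len=4 : 79 aa 4e ee
[1] 0x02->0x11 len=4 : dd 1d ed aa
[2] 0x10->0x07 len=7 : 79 dd 1d ed aa 88 79
query mem[0x0a]=0xed, mem[0x0d]=0x79, mem[0x09]=0x1d, mem[0x18]=0x4e, mem[0x16]=0x79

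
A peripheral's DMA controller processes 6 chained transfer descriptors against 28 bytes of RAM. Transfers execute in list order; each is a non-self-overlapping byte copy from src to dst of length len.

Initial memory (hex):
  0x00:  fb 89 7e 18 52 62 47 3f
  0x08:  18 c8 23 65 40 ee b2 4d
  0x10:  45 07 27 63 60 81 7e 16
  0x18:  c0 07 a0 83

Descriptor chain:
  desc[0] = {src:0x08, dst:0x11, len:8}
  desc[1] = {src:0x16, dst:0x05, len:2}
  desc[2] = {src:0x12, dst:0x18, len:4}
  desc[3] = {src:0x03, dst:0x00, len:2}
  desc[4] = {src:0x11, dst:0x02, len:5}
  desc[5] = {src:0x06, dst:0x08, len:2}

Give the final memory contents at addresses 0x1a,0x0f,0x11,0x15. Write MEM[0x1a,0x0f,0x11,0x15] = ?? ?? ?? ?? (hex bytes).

MEM[0x1a,0x0f,0x11,0x15] = 65 4d 18 40

[0] 0x08->0x11 len=8 : 18 c8 23 65 40 ee b2 4d
[1] 0x16->0x05 len=2 : ee b2
[2] 0x12->0x18 len=4 : c8 23 65 40
[3] 0x03->0x00 len=2 : 18 52
[4] 0x11->0x02 len=5 : 18 c8 23 65 40
[5] 0x06->0x08 len=2 : 40 3f
query mem[0x1a]=0x65, mem[0x0f]=0x4d, mem[0x11]=0x18, mem[0x15]=0x40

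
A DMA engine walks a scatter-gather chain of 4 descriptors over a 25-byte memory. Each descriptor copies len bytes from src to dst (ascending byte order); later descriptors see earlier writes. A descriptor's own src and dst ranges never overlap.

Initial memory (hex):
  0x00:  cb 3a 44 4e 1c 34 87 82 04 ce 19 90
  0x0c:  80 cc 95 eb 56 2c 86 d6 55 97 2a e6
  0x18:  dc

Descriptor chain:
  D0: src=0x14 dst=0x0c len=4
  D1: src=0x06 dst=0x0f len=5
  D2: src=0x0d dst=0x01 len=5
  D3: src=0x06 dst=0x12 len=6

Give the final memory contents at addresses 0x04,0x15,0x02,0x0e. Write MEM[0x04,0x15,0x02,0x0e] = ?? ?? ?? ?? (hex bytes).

MEM[0x04,0x15,0x02,0x0e] = 82 ce 2a 2a

[0] 0x14->0x0c len=4 : 55 97 2a e6
[1] 0x06->0x0f len=5 : 87 82 04 ce 19
[2] 0x0d->0x01 len=5 : 97 2a 87 82 04
[3] 0x06->0x12 len=6 : 87 82 04 ce 19 90
query mem[0x04]=0x82, mem[0x15]=0xce, mem[0x02]=0x2a, mem[0x0e]=0x2a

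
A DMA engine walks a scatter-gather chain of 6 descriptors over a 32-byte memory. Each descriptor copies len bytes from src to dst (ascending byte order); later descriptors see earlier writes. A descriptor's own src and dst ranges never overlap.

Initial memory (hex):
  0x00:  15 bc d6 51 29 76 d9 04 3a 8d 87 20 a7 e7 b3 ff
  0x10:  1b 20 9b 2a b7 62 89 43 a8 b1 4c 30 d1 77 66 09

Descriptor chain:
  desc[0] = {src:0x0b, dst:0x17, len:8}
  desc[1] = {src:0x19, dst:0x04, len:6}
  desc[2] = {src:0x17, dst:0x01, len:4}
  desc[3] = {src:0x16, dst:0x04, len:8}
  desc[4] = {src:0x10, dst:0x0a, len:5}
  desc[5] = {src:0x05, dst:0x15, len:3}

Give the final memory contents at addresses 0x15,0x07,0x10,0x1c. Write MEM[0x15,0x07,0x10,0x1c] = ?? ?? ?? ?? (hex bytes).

  after D0: wrote 8B at 0x17 = 20a7e7b3ff1b209b
  after D1: wrote 6B at 0x04 = e7b3ff1b209b
  after D2: wrote 4B at 0x01 = 20a7e7b3
  after D3: wrote 8B at 0x04 = 8920a7e7b3ff1b20
  after D4: wrote 5B at 0x0a = 1b209b2ab7
  after D5: wrote 3B at 0x15 = 20a7e7
query mem[0x15]=0x20, mem[0x07]=0xe7, mem[0x10]=0x1b, mem[0x1c]=0x1b

MEM[0x15,0x07,0x10,0x1c] = 20 e7 1b 1b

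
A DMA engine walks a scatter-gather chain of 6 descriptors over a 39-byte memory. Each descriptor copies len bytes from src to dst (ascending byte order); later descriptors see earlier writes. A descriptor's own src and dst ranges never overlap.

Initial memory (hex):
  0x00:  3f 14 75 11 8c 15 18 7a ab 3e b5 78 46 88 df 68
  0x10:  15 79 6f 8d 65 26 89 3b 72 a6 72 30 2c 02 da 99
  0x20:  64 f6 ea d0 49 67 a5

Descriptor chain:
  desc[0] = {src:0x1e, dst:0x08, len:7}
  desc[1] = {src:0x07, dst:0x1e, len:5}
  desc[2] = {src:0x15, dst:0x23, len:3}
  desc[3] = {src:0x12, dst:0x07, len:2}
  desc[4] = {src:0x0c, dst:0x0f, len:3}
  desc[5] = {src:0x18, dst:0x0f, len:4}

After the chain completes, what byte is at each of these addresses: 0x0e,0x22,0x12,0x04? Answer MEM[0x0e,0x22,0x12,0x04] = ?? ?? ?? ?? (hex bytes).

D0: mem[0x08..0x0e] <- [da 99 64 f6 ea d0 49]
D1: mem[0x1e..0x22] <- [7a da 99 64 f6]
D2: mem[0x23..0x25] <- [26 89 3b]
D3: mem[0x07..0x08] <- [6f 8d]
D4: mem[0x0f..0x11] <- [ea d0 49]
D5: mem[0x0f..0x12] <- [72 a6 72 30]
query mem[0x0e]=0x49, mem[0x22]=0xf6, mem[0x12]=0x30, mem[0x04]=0x8c

MEM[0x0e,0x22,0x12,0x04] = 49 f6 30 8c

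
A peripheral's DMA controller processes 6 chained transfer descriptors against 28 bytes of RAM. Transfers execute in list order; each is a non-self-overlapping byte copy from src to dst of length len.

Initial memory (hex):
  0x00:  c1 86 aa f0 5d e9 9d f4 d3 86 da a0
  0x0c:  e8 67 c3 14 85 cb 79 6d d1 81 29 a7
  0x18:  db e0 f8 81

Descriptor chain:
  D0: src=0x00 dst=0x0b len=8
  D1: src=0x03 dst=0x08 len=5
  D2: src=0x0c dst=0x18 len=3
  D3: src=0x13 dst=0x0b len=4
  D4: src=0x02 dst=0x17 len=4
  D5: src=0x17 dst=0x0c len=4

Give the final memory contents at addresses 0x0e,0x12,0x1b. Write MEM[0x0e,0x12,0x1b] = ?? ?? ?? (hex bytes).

MEM[0x0e,0x12,0x1b] = 5d f4 81

D0: mem[0x0b..0x12] <- [c1 86 aa f0 5d e9 9d f4]
D1: mem[0x08..0x0c] <- [f0 5d e9 9d f4]
D2: mem[0x18..0x1a] <- [f4 aa f0]
D3: mem[0x0b..0x0e] <- [6d d1 81 29]
D4: mem[0x17..0x1a] <- [aa f0 5d e9]
D5: mem[0x0c..0x0f] <- [aa f0 5d e9]
query mem[0x0e]=0x5d, mem[0x12]=0xf4, mem[0x1b]=0x81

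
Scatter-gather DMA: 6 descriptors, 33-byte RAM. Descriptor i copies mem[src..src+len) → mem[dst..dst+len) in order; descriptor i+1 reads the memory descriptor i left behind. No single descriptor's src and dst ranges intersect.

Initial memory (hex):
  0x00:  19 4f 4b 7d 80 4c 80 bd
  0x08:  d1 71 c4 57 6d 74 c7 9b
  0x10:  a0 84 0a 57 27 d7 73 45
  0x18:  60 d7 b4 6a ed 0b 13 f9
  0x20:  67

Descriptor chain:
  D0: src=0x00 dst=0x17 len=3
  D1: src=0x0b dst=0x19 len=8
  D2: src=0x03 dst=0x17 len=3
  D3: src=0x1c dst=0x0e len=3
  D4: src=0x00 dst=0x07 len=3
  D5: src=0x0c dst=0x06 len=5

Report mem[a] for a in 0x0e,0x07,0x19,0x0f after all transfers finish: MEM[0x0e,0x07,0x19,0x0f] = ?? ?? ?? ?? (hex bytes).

[0] 0x00->0x17 len=3 : 19 4f 4b
[1] 0x0b->0x19 len=8 : 57 6d 74 c7 9b a0 84 0a
[2] 0x03->0x17 len=3 : 7d 80 4c
[3] 0x1c->0x0e len=3 : c7 9b a0
[4] 0x00->0x07 len=3 : 19 4f 4b
[5] 0x0c->0x06 len=5 : 6d 74 c7 9b a0
query mem[0x0e]=0xc7, mem[0x07]=0x74, mem[0x19]=0x4c, mem[0x0f]=0x9b

MEM[0x0e,0x07,0x19,0x0f] = c7 74 4c 9b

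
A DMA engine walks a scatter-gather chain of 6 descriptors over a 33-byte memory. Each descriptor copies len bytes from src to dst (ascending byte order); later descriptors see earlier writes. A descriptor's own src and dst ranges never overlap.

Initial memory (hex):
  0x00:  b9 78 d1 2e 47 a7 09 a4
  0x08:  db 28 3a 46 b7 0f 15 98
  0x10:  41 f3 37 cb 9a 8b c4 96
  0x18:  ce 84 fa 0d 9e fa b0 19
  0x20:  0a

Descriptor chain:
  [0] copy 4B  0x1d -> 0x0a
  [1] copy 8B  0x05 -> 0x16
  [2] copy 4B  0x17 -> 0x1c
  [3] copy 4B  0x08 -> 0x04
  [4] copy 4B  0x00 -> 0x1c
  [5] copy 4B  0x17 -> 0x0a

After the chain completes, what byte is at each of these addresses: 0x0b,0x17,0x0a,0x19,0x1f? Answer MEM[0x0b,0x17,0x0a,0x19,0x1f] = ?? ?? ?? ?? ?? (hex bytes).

MEM[0x0b,0x17,0x0a,0x19,0x1f] = a4 09 09 db 2e

[0] 0x1d->0x0a len=4 : fa b0 19 0a
[1] 0x05->0x16 len=8 : a7 09 a4 db 28 fa b0 19
[2] 0x17->0x1c len=4 : 09 a4 db 28
[3] 0x08->0x04 len=4 : db 28 fa b0
[4] 0x00->0x1c len=4 : b9 78 d1 2e
[5] 0x17->0x0a len=4 : 09 a4 db 28
query mem[0x0b]=0xa4, mem[0x17]=0x09, mem[0x0a]=0x09, mem[0x19]=0xdb, mem[0x1f]=0x2e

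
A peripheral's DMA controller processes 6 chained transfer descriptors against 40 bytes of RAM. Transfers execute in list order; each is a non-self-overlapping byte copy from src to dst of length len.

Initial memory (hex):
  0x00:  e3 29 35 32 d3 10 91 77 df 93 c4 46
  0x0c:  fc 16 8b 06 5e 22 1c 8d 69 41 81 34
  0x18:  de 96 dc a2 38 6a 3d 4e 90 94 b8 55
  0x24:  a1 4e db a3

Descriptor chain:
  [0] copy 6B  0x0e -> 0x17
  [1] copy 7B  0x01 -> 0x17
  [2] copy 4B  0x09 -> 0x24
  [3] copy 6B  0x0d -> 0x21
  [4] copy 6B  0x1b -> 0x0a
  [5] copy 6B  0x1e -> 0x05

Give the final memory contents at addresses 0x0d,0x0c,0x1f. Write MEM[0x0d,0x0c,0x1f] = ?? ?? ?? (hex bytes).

MEM[0x0d,0x0c,0x1f] = 3d 77 4e

[0] 0x0e->0x17 len=6 : 8b 06 5e 22 1c 8d
[1] 0x01->0x17 len=7 : 29 35 32 d3 10 91 77
[2] 0x09->0x24 len=4 : 93 c4 46 fc
[3] 0x0d->0x21 len=6 : 16 8b 06 5e 22 1c
[4] 0x1b->0x0a len=6 : 10 91 77 3d 4e 90
[5] 0x1e->0x05 len=6 : 3d 4e 90 16 8b 06
query mem[0x0d]=0x3d, mem[0x0c]=0x77, mem[0x1f]=0x4e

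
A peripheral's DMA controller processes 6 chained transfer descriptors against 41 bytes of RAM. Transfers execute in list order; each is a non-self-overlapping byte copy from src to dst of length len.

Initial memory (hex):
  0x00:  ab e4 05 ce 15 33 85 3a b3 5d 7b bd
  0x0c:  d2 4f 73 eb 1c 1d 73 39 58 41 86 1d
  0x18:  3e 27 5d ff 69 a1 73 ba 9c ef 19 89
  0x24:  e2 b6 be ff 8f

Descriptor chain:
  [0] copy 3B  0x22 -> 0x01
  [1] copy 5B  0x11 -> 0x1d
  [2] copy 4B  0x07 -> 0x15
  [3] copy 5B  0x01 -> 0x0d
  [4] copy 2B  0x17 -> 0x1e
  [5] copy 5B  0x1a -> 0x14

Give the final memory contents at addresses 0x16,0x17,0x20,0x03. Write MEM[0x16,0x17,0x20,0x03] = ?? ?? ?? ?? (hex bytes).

  after D0: wrote 3B at 0x01 = 1989e2
  after D1: wrote 5B at 0x1d = 1d73395841
  after D2: wrote 4B at 0x15 = 3ab35d7b
  after D3: wrote 5B at 0x0d = 1989e21533
  after D4: wrote 2B at 0x1e = 5d7b
  after D5: wrote 5B at 0x14 = 5dff691d5d
query mem[0x16]=0x69, mem[0x17]=0x1d, mem[0x20]=0x58, mem[0x03]=0xe2

MEM[0x16,0x17,0x20,0x03] = 69 1d 58 e2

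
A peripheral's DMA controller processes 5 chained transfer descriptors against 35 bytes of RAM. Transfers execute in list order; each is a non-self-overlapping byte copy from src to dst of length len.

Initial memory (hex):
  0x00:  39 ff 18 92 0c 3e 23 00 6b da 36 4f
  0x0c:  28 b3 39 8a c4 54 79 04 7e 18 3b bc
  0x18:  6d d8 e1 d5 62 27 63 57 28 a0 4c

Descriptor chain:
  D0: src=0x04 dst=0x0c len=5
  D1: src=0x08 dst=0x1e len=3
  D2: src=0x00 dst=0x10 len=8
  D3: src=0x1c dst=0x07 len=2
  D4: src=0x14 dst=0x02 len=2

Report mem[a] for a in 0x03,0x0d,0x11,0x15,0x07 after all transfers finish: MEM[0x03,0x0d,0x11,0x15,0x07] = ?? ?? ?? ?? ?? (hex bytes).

[0] 0x04->0x0c len=5 : 0c 3e 23 00 6b
[1] 0x08->0x1e len=3 : 6b da 36
[2] 0x00->0x10 len=8 : 39 ff 18 92 0c 3e 23 00
[3] 0x1c->0x07 len=2 : 62 27
[4] 0x14->0x02 len=2 : 0c 3e
query mem[0x03]=0x3e, mem[0x0d]=0x3e, mem[0x11]=0xff, mem[0x15]=0x3e, mem[0x07]=0x62

MEM[0x03,0x0d,0x11,0x15,0x07] = 3e 3e ff 3e 62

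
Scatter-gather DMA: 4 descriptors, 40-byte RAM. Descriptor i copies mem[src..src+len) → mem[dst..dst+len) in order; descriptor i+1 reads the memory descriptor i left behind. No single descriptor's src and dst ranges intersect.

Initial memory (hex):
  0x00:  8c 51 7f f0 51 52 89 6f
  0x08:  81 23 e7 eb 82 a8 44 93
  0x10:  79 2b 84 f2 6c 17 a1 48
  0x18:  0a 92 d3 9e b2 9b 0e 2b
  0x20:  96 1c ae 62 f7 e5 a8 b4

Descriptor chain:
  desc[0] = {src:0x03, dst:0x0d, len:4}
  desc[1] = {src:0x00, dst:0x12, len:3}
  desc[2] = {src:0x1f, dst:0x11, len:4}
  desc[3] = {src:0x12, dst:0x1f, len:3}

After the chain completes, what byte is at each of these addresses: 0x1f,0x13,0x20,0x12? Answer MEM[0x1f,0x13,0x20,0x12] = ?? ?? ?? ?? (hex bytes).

MEM[0x1f,0x13,0x20,0x12] = 96 1c 1c 96

#0 dst[0x0d+4] := {0xf0,0x51,0x52,0x89}
#1 dst[0x12+3] := {0x8c,0x51,0x7f}
#2 dst[0x11+4] := {0x2b,0x96,0x1c,0xae}
#3 dst[0x1f+3] := {0x96,0x1c,0xae}
query mem[0x1f]=0x96, mem[0x13]=0x1c, mem[0x20]=0x1c, mem[0x12]=0x96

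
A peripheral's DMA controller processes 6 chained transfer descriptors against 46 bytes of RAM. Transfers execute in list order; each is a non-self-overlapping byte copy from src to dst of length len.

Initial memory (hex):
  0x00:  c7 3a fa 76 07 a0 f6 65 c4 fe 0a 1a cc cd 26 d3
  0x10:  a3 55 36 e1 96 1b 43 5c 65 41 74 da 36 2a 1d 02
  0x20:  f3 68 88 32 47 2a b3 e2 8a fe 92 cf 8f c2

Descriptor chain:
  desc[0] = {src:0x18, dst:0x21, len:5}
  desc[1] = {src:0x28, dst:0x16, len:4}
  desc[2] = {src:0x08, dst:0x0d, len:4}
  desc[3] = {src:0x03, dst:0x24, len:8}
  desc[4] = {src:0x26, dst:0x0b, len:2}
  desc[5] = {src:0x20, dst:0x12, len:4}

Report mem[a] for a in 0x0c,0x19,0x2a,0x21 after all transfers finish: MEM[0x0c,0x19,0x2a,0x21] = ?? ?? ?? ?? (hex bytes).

#0 dst[0x21+5] := {0x65,0x41,0x74,0xda,0x36}
#1 dst[0x16+4] := {0x8a,0xfe,0x92,0xcf}
#2 dst[0x0d+4] := {0xc4,0xfe,0x0a,0x1a}
#3 dst[0x24+8] := {0x76,0x07,0xa0,0xf6,0x65,0xc4,0xfe,0x0a}
#4 dst[0x0b+2] := {0xa0,0xf6}
#5 dst[0x12+4] := {0xf3,0x65,0x41,0x74}
query mem[0x0c]=0xf6, mem[0x19]=0xcf, mem[0x2a]=0xfe, mem[0x21]=0x65

MEM[0x0c,0x19,0x2a,0x21] = f6 cf fe 65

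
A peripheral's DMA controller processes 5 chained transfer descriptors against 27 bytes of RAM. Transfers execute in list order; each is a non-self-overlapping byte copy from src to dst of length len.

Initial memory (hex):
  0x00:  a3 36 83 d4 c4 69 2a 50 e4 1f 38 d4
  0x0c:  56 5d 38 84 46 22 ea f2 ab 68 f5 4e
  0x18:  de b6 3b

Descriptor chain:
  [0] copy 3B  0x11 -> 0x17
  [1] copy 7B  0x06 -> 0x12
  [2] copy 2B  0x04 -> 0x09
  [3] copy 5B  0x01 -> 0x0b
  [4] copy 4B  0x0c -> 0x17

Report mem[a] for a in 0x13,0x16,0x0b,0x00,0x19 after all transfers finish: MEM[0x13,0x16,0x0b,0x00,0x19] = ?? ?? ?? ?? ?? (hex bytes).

[0] 0x11->0x17 len=3 : 22 ea f2
[1] 0x06->0x12 len=7 : 2a 50 e4 1f 38 d4 56
[2] 0x04->0x09 len=2 : c4 69
[3] 0x01->0x0b len=5 : 36 83 d4 c4 69
[4] 0x0c->0x17 len=4 : 83 d4 c4 69
query mem[0x13]=0x50, mem[0x16]=0x38, mem[0x0b]=0x36, mem[0x00]=0xa3, mem[0x19]=0xc4

MEM[0x13,0x16,0x0b,0x00,0x19] = 50 38 36 a3 c4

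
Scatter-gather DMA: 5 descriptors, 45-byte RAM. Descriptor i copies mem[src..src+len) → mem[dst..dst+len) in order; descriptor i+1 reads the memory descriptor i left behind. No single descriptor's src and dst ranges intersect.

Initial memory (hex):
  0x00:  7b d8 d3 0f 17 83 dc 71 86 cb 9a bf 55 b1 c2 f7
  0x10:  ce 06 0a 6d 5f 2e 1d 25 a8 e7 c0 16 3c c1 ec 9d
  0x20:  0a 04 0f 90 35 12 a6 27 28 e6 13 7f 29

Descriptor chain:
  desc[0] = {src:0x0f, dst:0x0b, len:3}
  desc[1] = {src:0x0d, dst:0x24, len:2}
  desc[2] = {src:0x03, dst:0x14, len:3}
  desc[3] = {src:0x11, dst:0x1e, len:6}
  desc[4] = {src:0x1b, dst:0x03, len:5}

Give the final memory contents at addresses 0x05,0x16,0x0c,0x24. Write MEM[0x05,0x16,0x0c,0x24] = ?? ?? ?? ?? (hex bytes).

MEM[0x05,0x16,0x0c,0x24] = c1 83 ce 06

[0] 0x0f->0x0b len=3 : f7 ce 06
[1] 0x0d->0x24 len=2 : 06 c2
[2] 0x03->0x14 len=3 : 0f 17 83
[3] 0x11->0x1e len=6 : 06 0a 6d 0f 17 83
[4] 0x1b->0x03 len=5 : 16 3c c1 06 0a
query mem[0x05]=0xc1, mem[0x16]=0x83, mem[0x0c]=0xce, mem[0x24]=0x06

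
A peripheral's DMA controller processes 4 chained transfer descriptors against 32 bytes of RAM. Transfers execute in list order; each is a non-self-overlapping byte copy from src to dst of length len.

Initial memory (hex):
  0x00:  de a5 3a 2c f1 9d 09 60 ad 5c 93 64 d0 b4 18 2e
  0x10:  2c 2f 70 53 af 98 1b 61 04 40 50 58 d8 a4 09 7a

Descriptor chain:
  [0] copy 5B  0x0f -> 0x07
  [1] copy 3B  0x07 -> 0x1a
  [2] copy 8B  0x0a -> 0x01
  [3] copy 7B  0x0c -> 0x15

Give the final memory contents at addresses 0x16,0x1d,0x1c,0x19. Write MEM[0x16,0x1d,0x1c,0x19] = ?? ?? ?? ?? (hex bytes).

#0 dst[0x07+5] := {0x2e,0x2c,0x2f,0x70,0x53}
#1 dst[0x1a+3] := {0x2e,0x2c,0x2f}
#2 dst[0x01+8] := {0x70,0x53,0xd0,0xb4,0x18,0x2e,0x2c,0x2f}
#3 dst[0x15+7] := {0xd0,0xb4,0x18,0x2e,0x2c,0x2f,0x70}
query mem[0x16]=0xb4, mem[0x1d]=0xa4, mem[0x1c]=0x2f, mem[0x19]=0x2c

MEM[0x16,0x1d,0x1c,0x19] = b4 a4 2f 2c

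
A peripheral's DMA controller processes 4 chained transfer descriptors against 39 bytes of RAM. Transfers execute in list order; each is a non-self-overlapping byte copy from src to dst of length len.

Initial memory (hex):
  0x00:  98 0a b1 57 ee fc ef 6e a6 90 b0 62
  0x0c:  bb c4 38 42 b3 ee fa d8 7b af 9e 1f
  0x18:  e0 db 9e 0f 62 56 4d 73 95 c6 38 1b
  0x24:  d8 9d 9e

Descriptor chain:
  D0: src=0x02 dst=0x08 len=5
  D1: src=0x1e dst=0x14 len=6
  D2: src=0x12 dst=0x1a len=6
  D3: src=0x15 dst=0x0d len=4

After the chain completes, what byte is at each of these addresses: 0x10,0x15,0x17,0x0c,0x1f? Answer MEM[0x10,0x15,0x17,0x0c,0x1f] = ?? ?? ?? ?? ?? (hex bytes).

D0: mem[0x08..0x0c] <- [b1 57 ee fc ef]
D1: mem[0x14..0x19] <- [4d 73 95 c6 38 1b]
D2: mem[0x1a..0x1f] <- [fa d8 4d 73 95 c6]
D3: mem[0x0d..0x10] <- [73 95 c6 38]
query mem[0x10]=0x38, mem[0x15]=0x73, mem[0x17]=0xc6, mem[0x0c]=0xef, mem[0x1f]=0xc6

MEM[0x10,0x15,0x17,0x0c,0x1f] = 38 73 c6 ef c6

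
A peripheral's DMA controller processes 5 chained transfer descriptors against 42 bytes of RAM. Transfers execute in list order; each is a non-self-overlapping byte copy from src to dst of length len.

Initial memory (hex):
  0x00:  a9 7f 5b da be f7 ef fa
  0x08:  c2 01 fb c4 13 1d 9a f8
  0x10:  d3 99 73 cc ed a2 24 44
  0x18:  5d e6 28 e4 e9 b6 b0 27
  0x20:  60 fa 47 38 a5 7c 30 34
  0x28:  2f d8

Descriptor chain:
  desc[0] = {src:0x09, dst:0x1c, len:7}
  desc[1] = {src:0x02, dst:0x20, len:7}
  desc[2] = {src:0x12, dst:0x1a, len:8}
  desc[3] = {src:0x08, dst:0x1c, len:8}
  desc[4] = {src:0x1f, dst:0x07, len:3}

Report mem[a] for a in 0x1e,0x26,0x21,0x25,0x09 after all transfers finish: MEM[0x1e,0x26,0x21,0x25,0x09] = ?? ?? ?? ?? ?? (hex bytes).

MEM[0x1e,0x26,0x21,0x25,0x09] = fb c2 1d fa 1d

[0] 0x09->0x1c len=7 : 01 fb c4 13 1d 9a f8
[1] 0x02->0x20 len=7 : 5b da be f7 ef fa c2
[2] 0x12->0x1a len=8 : 73 cc ed a2 24 44 5d e6
[3] 0x08->0x1c len=8 : c2 01 fb c4 13 1d 9a f8
[4] 0x1f->0x07 len=3 : c4 13 1d
query mem[0x1e]=0xfb, mem[0x26]=0xc2, mem[0x21]=0x1d, mem[0x25]=0xfa, mem[0x09]=0x1d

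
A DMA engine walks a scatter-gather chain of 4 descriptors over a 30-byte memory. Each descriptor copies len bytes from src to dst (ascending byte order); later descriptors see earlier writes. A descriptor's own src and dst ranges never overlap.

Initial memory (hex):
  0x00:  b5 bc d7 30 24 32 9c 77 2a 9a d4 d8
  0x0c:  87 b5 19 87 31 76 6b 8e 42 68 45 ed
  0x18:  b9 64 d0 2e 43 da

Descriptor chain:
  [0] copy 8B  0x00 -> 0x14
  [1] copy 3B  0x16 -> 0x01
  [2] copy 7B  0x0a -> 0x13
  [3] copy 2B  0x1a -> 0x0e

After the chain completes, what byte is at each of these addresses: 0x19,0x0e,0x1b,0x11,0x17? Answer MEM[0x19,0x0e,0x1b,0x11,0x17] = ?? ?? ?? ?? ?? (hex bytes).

#0 dst[0x14+8] := {0xb5,0xbc,0xd7,0x30,0x24,0x32,0x9c,0x77}
#1 dst[0x01+3] := {0xd7,0x30,0x24}
#2 dst[0x13+7] := {0xd4,0xd8,0x87,0xb5,0x19,0x87,0x31}
#3 dst[0x0e+2] := {0x9c,0x77}
query mem[0x19]=0x31, mem[0x0e]=0x9c, mem[0x1b]=0x77, mem[0x11]=0x76, mem[0x17]=0x19

MEM[0x19,0x0e,0x1b,0x11,0x17] = 31 9c 77 76 19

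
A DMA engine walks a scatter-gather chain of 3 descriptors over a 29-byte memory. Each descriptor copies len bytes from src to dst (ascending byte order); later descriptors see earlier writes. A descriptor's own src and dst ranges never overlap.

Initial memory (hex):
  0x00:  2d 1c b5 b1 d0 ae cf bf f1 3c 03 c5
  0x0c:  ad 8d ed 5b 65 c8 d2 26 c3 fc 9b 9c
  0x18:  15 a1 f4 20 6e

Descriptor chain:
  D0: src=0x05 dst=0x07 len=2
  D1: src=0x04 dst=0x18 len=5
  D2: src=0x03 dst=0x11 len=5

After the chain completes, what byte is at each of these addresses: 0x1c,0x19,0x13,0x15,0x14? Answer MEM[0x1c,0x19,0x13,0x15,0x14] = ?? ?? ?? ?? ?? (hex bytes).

MEM[0x1c,0x19,0x13,0x15,0x14] = cf ae ae ae cf

[0] 0x05->0x07 len=2 : ae cf
[1] 0x04->0x18 len=5 : d0 ae cf ae cf
[2] 0x03->0x11 len=5 : b1 d0 ae cf ae
query mem[0x1c]=0xcf, mem[0x19]=0xae, mem[0x13]=0xae, mem[0x15]=0xae, mem[0x14]=0xcf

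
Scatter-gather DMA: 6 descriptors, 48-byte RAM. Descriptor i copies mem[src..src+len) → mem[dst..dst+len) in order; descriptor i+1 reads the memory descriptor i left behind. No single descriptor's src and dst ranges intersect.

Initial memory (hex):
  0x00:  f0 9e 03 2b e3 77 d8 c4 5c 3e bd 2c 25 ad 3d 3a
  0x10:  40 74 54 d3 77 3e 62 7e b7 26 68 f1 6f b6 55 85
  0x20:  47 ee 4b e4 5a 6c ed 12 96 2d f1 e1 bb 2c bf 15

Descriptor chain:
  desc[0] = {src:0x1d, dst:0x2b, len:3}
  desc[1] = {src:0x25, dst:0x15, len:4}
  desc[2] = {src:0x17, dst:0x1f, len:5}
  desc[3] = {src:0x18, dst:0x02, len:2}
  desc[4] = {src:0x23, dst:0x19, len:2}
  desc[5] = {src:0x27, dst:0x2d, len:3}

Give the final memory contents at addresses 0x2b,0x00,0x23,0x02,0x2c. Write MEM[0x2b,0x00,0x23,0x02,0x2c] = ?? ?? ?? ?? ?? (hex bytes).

  after D0: wrote 3B at 0x2b = b65585
  after D1: wrote 4B at 0x15 = 6ced1296
  after D2: wrote 5B at 0x1f = 12962668f1
  after D3: wrote 2B at 0x02 = 9626
  after D4: wrote 2B at 0x19 = f15a
  after D5: wrote 3B at 0x2d = 12962d
query mem[0x2b]=0xb6, mem[0x00]=0xf0, mem[0x23]=0xf1, mem[0x02]=0x96, mem[0x2c]=0x55

MEM[0x2b,0x00,0x23,0x02,0x2c] = b6 f0 f1 96 55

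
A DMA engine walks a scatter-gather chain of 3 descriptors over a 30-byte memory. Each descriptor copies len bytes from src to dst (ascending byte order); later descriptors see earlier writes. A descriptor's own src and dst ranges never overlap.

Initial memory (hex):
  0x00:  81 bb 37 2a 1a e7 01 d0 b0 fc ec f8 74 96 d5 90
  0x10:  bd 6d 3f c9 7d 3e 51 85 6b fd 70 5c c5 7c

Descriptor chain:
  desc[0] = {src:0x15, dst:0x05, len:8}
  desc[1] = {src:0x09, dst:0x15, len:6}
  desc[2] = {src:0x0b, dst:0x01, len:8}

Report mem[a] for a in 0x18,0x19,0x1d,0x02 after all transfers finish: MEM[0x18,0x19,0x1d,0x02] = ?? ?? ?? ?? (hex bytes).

MEM[0x18,0x19,0x1d,0x02] = c5 96 7c c5

  after D0: wrote 8B at 0x05 = 3e51856bfd705cc5
  after D1: wrote 6B at 0x15 = fd705cc596d5
  after D2: wrote 8B at 0x01 = 5cc596d590bd6d3f
query mem[0x18]=0xc5, mem[0x19]=0x96, mem[0x1d]=0x7c, mem[0x02]=0xc5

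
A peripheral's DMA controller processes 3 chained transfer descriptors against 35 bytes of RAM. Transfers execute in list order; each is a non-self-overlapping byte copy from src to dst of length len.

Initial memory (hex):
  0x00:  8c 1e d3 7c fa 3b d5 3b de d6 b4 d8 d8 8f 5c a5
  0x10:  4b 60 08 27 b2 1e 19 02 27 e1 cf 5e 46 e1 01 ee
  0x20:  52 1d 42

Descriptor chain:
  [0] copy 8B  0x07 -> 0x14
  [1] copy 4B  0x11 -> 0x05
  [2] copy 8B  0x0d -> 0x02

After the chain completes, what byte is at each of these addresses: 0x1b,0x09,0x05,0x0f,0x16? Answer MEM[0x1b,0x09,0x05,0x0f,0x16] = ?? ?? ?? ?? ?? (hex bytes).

MEM[0x1b,0x09,0x05,0x0f,0x16] = 5c 3b 4b a5 d6

  after D0: wrote 8B at 0x14 = 3bded6b4d8d88f5c
  after D1: wrote 4B at 0x05 = 6008273b
  after D2: wrote 8B at 0x02 = 8f5ca54b6008273b
query mem[0x1b]=0x5c, mem[0x09]=0x3b, mem[0x05]=0x4b, mem[0x0f]=0xa5, mem[0x16]=0xd6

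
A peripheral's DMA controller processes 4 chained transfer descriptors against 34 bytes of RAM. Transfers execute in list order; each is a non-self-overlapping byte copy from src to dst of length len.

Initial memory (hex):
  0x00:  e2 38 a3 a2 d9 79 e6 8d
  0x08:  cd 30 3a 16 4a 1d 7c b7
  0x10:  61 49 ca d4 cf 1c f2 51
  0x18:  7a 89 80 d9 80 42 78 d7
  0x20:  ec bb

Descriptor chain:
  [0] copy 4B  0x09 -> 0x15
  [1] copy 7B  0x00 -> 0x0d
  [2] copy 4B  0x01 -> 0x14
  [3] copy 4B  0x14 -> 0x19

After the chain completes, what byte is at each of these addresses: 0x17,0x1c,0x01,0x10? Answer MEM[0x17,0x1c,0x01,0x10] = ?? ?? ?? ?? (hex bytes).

MEM[0x17,0x1c,0x01,0x10] = d9 d9 38 a2

D0: mem[0x15..0x18] <- [30 3a 16 4a]
D1: mem[0x0d..0x13] <- [e2 38 a3 a2 d9 79 e6]
D2: mem[0x14..0x17] <- [38 a3 a2 d9]
D3: mem[0x19..0x1c] <- [38 a3 a2 d9]
query mem[0x17]=0xd9, mem[0x1c]=0xd9, mem[0x01]=0x38, mem[0x10]=0xa2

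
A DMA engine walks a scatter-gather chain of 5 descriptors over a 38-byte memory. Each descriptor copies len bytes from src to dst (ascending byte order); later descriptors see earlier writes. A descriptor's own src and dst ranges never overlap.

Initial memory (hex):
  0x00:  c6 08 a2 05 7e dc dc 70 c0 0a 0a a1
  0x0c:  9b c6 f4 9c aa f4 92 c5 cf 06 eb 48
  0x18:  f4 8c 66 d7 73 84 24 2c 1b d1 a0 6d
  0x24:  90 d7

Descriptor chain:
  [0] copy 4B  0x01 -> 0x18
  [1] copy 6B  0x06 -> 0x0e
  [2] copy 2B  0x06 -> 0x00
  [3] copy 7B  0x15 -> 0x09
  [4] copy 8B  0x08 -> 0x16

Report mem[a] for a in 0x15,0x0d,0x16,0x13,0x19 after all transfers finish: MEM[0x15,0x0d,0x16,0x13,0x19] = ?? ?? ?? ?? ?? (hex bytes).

MEM[0x15,0x0d,0x16,0x13,0x19] = 06 a2 c0 a1 48

[0] 0x01->0x18 len=4 : 08 a2 05 7e
[1] 0x06->0x0e len=6 : dc 70 c0 0a 0a a1
[2] 0x06->0x00 len=2 : dc 70
[3] 0x15->0x09 len=7 : 06 eb 48 08 a2 05 7e
[4] 0x08->0x16 len=8 : c0 06 eb 48 08 a2 05 7e
query mem[0x15]=0x06, mem[0x0d]=0xa2, mem[0x16]=0xc0, mem[0x13]=0xa1, mem[0x19]=0x48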